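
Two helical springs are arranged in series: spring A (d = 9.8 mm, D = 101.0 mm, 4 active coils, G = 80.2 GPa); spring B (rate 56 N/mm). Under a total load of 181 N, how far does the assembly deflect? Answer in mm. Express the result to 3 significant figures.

k_A = Gd⁴/(8D³N_a) = (80.2×10³)(9.8⁴)/(8·101.0³·4) = 22.437 N/mm
Series: 1/k_eq = 1/22.437 + 1/56 = 0.062426; k_eq = 16.019 N/mm
δ = F/k_eq = 181/16.019 = 11.299 mm

11.3 mm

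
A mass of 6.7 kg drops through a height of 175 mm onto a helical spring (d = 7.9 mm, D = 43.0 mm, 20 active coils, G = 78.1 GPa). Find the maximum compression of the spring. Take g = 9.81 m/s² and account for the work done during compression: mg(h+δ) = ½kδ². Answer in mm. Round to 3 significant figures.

33.9 mm

k = Gd⁴/(8D³N_a) = (78.1×10³)(7.9⁴)/(8·43.0³·20) = 23.913 N/mm
W = mg = 6.7 × 9.81 = 65.727 N
½kδ² − Wδ − Wh = 0 → δ = (W + √(W² + 2kWh))/k
δ = (65.727 + √(4320 + 550105))/23.913 = (65.727 + 744.6)/23.913 = 33.886 mm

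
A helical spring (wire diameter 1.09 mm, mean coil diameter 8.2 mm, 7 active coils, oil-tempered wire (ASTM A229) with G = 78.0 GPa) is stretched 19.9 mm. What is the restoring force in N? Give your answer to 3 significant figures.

71.0 N

k = Gd⁴/(8D³N_a) = (78.0×10³)(1.09⁴)/(8·8.2³·7) = 3.5659 N/mm
F = k·δ = 3.5659 × 19.9 = 70.962 N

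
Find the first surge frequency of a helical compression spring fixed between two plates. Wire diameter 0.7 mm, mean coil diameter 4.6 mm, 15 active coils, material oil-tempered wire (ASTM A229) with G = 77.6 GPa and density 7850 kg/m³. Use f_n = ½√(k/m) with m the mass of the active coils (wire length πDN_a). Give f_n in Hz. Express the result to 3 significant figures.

k = Gd⁴/(8D³N_a) = (77.6×10³)(0.7⁴)/(8·4.6³·15) = 1.5951 N/mm = 1595.1 N/m
Wire length L = πDN_a = π·4.6·15 = 216.77 mm
m = ρ·(πd²/4)·L = 7850 × 0.38485×10⁻⁶ m² × 0.21677 m = 0.00065487 kg
f_n = ½√(k/m) = 0.5·√(1595.1/0.00065487) = 0.5·√(2.4358e+06) = 780.36 Hz

780 Hz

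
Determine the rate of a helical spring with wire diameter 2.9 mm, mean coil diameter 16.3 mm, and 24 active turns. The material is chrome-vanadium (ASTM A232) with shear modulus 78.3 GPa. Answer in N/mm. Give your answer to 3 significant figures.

6.66 N/mm

k = Gd⁴/(8D³N_a) = (78.3×10³ × 2.9⁴) / (8 × 16.3³ × 24)
  = 5.53801e+06 / 831503 = 6.6602 N/mm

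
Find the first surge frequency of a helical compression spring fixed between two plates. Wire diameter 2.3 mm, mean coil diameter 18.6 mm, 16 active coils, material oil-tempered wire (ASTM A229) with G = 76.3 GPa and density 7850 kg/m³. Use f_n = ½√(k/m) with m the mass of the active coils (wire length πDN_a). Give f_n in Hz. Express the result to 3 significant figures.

146 Hz

k = Gd⁴/(8D³N_a) = (76.3×10³)(2.3⁴)/(8·18.6³·16) = 2.5923 N/mm = 2592.3 N/m
Wire length L = πDN_a = π·18.6·16 = 934.94 mm
m = ρ·(πd²/4)·L = 7850 × 4.1548×10⁻⁶ m² × 0.93494 m = 0.030493 kg
f_n = ½√(k/m) = 0.5·√(2592.3/0.030493) = 0.5·√(85014) = 145.79 Hz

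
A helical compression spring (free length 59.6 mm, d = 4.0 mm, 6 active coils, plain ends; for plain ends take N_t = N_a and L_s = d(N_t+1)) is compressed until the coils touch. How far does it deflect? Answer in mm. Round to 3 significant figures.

31.6 mm

N_t = 6; L_s = 4.0·7 = 28 mm
δ_solid = L₀ − L_s = 59.6 − 28 = 31.6 mm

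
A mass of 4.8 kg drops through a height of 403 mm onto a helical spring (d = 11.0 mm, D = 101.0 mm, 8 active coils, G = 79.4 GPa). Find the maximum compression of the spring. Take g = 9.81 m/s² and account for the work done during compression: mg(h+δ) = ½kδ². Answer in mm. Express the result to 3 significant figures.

49.1 mm

k = Gd⁴/(8D³N_a) = (79.4×10³)(11.0⁴)/(8·101.0³·8) = 17.63 N/mm
W = mg = 4.8 × 9.81 = 47.088 N
½kδ² − Wδ − Wh = 0 → δ = (W + √(W² + 2kWh))/k
δ = (47.088 + √(2217.3 + 669102))/17.63 = (47.088 + 819.34)/17.63 = 49.146 mm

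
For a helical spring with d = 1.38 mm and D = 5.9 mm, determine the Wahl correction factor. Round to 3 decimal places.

C = D/d = 5.9/1.38 = 4.2754
K_W = (4C−1)/(4C−4) + 0.615/C = 16.101/13.101 + 0.1438 = 1.3728

1.373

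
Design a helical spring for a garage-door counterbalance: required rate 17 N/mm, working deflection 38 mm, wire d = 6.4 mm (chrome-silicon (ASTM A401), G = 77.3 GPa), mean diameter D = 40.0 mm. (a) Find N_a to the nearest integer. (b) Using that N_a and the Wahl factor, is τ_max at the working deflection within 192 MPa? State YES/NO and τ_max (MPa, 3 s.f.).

(a) 15 coils; (b) NO, τ_max = 309 MPa

N_a = Gd⁴/(8D³k) = (77.3×10³)(6.4⁴)/(8·40.0³·17) = 14.9 → N_a = 15
Actual rate k = Gd⁴/(8D³·15) = 16.886 N/mm
Working load F = kδ = 16.886·38 = 641.68 N
C = 40.0/6.4 = 6.2500; K_W = (4C−1)/(4C−4)+0.615/C = 1.2413
τ_max = K_W·8FD/(πd³) = 1.2413·249.33 = 309.49 MPa
τ_max > 192 MPa → exceeds allowable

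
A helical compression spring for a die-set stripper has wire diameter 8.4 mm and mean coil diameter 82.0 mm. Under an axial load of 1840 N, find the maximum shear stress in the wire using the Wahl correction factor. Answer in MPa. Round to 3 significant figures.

745 MPa

Spring index C = D/d = 82.0/8.4 = 9.7619
K_W = (4C−1)/(4C−4) + 0.615/C = 38.048/35.048 + 0.0630 = 1.1486
τ₀ = 8FD/(πd³) = 8·1840·82.0/(π·8.4³) = 1.20704e+06/1862 = 648.24 MPa
τ_max = K·τ₀ = 1.1486 × 648.24 = 744.56 MPa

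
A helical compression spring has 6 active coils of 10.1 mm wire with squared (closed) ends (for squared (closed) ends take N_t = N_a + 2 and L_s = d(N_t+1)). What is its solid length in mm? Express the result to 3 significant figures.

squared (closed) ends: N_t = N_a + 2 = 6 + 2 = 8
L_s = d·(N_t+1) = 10.1 × 9 = 90.9 mm

90.9 mm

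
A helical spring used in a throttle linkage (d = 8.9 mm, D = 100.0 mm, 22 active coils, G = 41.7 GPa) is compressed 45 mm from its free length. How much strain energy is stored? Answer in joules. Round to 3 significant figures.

1.51 J

k = Gd⁴/(8D³N_a) = (41.7×10³)(8.9⁴)/(8·100.0³·22) = 1.4866 N/mm
U = ½kδ² = 0.5 × 1.4866 × 45² = 1505.1 N·mm = 1.5051 J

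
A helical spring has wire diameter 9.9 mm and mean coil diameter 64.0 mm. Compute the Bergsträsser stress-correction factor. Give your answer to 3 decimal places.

C = D/d = 64.0/9.9 = 6.4646
K_B = (4C+2)/(4C−3) = 27.859/22.859 = 1.2187

1.219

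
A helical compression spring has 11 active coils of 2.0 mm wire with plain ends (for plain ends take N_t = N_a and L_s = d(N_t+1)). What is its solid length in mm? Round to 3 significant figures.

24.0 mm

plain ends: N_t = N_a = 11
L_s = d·(N_t+1) = 2.0 × 12 = 24 mm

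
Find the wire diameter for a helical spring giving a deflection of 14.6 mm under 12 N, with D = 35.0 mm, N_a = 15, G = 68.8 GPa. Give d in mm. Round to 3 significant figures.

Required rate k = F/δ = 12/14.6 = 0.82192 N/mm
d = (8D³N_a·k / G)^(1/4) = (8·35.0³·15·0.82192 / (68.8×10³))^0.25
  = (61.465)^0.25 = 2.8000 mm

2.80 mm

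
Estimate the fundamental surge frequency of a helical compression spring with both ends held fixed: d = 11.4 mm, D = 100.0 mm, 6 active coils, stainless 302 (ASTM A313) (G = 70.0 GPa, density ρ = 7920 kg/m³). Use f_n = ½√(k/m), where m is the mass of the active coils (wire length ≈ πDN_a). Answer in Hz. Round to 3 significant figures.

63.6 Hz

k = Gd⁴/(8D³N_a) = (70.0×10³)(11.4⁴)/(8·100.0³·6) = 24.631 N/mm = 24631 N/m
Wire length L = πDN_a = π·100.0·6 = 1885 mm
m = ρ·(πd²/4)·L = 7920 × 102.07×10⁻⁶ m² × 1.885 m = 1.5238 kg
f_n = ½√(k/m) = 0.5·√(24631/1.5238) = 0.5·√(16164) = 63.569 Hz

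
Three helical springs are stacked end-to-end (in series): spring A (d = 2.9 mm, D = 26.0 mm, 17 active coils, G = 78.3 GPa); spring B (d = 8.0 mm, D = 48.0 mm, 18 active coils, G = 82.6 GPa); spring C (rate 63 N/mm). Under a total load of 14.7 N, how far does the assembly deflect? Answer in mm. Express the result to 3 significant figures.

7.27 mm

k_A = Gd⁴/(8D³N_a) = (78.3×10³)(2.9⁴)/(8·26.0³·17) = 2.3168 N/mm
k_B = Gd⁴/(8D³N_a) = (82.6×10³)(8.0⁴)/(8·48.0³·18) = 21.245 N/mm
Series: 1/k_eq = 1/2.3168 + 1/21.245 + 1/63 = 0.49457; k_eq = 2.022 N/mm
δ = F/k_eq = 14.7/2.022 = 7.2701 mm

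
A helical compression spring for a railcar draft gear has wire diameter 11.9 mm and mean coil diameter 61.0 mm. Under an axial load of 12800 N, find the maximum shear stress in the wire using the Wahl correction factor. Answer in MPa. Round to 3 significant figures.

1540 MPa

Spring index C = D/d = 61.0/11.9 = 5.1261
K_W = (4C−1)/(4C−4) + 0.615/C = 19.504/16.504 + 0.1200 = 1.3017
τ₀ = 8FD/(πd³) = 8·12800·61.0/(π·11.9³) = 6.2464e+06/5294.1 = 1179.9 MPa
τ_max = K·τ₀ = 1.3017 × 1179.9 = 1535.9 MPa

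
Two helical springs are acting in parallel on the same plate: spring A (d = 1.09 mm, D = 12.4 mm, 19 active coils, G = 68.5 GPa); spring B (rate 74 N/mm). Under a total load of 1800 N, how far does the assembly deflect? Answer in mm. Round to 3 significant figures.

24.2 mm

k_A = Gd⁴/(8D³N_a) = (68.5×10³)(1.09⁴)/(8·12.4³·19) = 0.33365 N/mm
Parallel: k_eq = 0.33365 + 74 = 74.334 N/mm
δ = F/k_eq = 1800/74.334 = 24.215 mm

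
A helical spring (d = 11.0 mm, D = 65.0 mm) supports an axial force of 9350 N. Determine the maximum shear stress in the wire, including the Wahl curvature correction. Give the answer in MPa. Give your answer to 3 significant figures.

Spring index C = D/d = 65.0/11.0 = 5.9091
K_W = (4C−1)/(4C−4) + 0.615/C = 22.636/19.636 + 0.1041 = 1.2569
τ₀ = 8FD/(πd³) = 8·9350·65.0/(π·11.0³) = 4.862e+06/4181.5 = 1162.8 MPa
τ_max = K·τ₀ = 1.2569 × 1162.8 = 1461.4 MPa

1460 MPa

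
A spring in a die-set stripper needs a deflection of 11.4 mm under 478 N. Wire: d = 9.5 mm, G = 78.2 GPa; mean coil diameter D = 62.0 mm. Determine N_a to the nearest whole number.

8

Required rate k = F/δ = 478/11.4 = 41.93 N/mm
N_a = Gd⁴/(8D³k) = (78.2×10³ × 9.5⁴)/(8 × 62.0³ × 41.93)
    = 6.36944e+08 / 7.99444e+07 = 7.967 → 8 coils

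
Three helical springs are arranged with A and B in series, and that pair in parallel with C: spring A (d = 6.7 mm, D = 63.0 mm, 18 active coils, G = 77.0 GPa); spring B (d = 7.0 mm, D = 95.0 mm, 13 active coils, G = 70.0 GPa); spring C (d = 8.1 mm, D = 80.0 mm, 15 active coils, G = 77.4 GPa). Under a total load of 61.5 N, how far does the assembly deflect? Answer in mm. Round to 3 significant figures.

k_A = Gd⁴/(8D³N_a) = (77.0×10³)(6.7⁴)/(8·63.0³·18) = 4.3093 N/mm
k_B = Gd⁴/(8D³N_a) = (70.0×10³)(7.0⁴)/(8·95.0³·13) = 1.8849 N/mm
k_C = Gd⁴/(8D³N_a) = (77.4×10³)(8.1⁴)/(8·80.0³·15) = 5.4229 N/mm
Springs A,B series: k_AB = 1/(1/4.3093+1/1.8849) = 1.3113 N/mm; parallel with C: k_eq = 1.3113+5.4229 = 6.7342 N/mm
δ = F/k_eq = 61.5/6.7342 = 9.1325 mm

9.13 mm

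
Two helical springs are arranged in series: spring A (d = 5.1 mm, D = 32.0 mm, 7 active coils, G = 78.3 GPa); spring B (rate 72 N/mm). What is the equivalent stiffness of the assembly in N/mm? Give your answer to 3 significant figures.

20.6 N/mm

k_A = Gd⁴/(8D³N_a) = (78.3×10³)(5.1⁴)/(8·32.0³·7) = 28.867 N/mm
Series: 1/k_eq = 1/28.867 + 1/72 = 0.04853; k_eq = 20.606 N/mm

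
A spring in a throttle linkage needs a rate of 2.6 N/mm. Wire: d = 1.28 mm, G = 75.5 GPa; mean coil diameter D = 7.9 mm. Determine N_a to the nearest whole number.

N_a = Gd⁴/(8D³k) = (75.5×10³ × 1.28⁴)/(8 × 7.9³ × 2.6)
    = 202669 / 10255.2 = 19.76 → 20 coils

20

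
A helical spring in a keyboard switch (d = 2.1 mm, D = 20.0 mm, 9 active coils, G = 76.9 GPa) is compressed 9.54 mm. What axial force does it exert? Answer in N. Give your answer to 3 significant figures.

k = Gd⁴/(8D³N_a) = (76.9×10³)(2.1⁴)/(8·20.0³·9) = 2.5965 N/mm
F = k·δ = 2.5965 × 9.54 = 24.77 N

24.8 N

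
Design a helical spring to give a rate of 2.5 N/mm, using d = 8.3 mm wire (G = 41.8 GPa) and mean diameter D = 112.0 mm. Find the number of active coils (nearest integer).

N_a = Gd⁴/(8D³k) = (41.8×10³ × 8.3⁴)/(8 × 112.0³ × 2.5)
    = 1.98376e+08 / 2.80986e+07 = 7.06 → 7 coils

7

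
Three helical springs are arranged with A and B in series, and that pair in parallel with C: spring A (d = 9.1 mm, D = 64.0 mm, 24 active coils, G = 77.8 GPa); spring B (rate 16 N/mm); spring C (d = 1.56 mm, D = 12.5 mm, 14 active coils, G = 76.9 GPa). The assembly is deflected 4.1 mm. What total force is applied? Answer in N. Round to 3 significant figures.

k_A = Gd⁴/(8D³N_a) = (77.8×10³)(9.1⁴)/(8·64.0³·24) = 10.6 N/mm
k_C = Gd⁴/(8D³N_a) = (76.9×10³)(1.56⁴)/(8·12.5³·14) = 2.082 N/mm
Springs A,B series: k_AB = 1/(1/10.6+1/16) = 6.3759 N/mm; parallel with C: k_eq = 6.3759+2.082 = 8.4579 N/mm
F = k_eq·δ = 8.4579·4.1 = 34.677 N

34.7 N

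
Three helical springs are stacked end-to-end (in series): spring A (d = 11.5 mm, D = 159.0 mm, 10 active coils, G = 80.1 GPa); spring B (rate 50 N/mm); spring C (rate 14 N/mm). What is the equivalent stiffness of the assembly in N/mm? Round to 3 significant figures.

k_A = Gd⁴/(8D³N_a) = (80.1×10³)(11.5⁴)/(8·159.0³·10) = 4.3565 N/mm
Series: 1/k_eq = 1/4.3565 + 1/50 + 1/14 = 0.32097; k_eq = 3.1156 N/mm

3.12 N/mm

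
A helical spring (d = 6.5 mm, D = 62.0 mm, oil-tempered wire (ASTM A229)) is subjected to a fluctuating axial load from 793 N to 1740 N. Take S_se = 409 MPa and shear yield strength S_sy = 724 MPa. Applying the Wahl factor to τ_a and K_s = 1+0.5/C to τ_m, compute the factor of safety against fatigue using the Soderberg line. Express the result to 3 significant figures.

C = D/d = 62.0/6.5 = 9.5385; K_W = (4C−1)/(4C−4)+0.615/C = 1.1523; K_s = 1+0.5/C = 1.0524
F_a = (F_max−F_min)/2 = 473.5 N; F_m = (F_max+F_min)/2 = 1266.5 N
τ_a = K_W·8F_aD/(πd³) = 1.1523 × 272.21 = 313.68 MPa
τ_m = K_s·8F_mD/(πd³) = 1.0524 × 728.11 = 766.28 MPa
Soderberg: 1/n_f = τ_a/S_se + τ_m/S_sy = 313.68/409 + 766.28/724 = 0.76694 + 1.05839 = 1.8253
n_f = 1/1.8253 = 0.5478

0.548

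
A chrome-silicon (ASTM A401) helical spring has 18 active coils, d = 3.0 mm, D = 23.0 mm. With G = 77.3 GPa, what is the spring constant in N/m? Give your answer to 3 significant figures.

3570 N/m

k = Gd⁴/(8D³N_a) = (77.3×10³ × 3.0⁴) / (8 × 23.0³ × 18)
  = 6.2613e+06 / 1.75205e+06 = 3.5737 N/mm = 3573.7 N/m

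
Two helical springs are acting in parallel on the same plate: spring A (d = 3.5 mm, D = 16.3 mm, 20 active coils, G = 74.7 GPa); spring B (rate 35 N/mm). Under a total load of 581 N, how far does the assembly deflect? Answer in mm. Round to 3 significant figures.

11.4 mm

k_A = Gd⁴/(8D³N_a) = (74.7×10³)(3.5⁴)/(8·16.3³·20) = 16.177 N/mm
Parallel: k_eq = 16.177 + 35 = 51.177 N/mm
δ = F/k_eq = 581/51.177 = 11.353 mm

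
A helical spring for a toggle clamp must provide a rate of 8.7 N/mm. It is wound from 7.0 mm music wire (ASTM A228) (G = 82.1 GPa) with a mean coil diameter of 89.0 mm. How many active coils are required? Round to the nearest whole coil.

4

N_a = Gd⁴/(8D³k) = (82.1×10³ × 7.0⁴)/(8 × 89.0³ × 8.7)
    = 1.97122e+08 / 4.90658e+07 = 4.018 → 4 coils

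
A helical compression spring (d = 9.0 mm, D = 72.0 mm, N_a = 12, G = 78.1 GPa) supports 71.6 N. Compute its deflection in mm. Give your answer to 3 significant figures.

5.01 mm

k = Gd⁴/(8D³N_a) = (78.1×10³)(9.0⁴)/(8·72.0³·12) = 14.301 N/mm
δ = F/k = 71.6 / 14.301 = 5.0068 mm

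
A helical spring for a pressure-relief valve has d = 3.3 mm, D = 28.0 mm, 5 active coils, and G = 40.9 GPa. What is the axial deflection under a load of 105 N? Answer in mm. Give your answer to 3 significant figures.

19.0 mm

k = Gd⁴/(8D³N_a) = (40.9×10³)(3.3⁴)/(8·28.0³·5) = 5.5239 N/mm
δ = F/k = 105 / 5.5239 = 19.008 mm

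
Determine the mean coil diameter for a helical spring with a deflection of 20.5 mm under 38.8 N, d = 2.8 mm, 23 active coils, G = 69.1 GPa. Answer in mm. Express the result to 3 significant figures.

23.0 mm

Required rate k = F/δ = 38.8/20.5 = 1.8927 N/mm
D = (Gd⁴/(8N_a·k))^(1/3) = (69.1×10³·2.8⁴/(8·23·1.8927))^(1/3)
  = (12195.9)^(1/3) = 23.0182 mm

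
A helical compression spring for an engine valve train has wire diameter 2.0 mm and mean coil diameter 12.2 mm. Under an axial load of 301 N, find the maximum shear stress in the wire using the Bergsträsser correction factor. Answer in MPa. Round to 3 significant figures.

Spring index C = D/d = 12.2/2.0 = 6.1000
K_B = (4C+2)/(4C−3) = 26.400/21.400 = 1.2336
τ₀ = 8FD/(πd³) = 8·301·12.2/(π·2.0³) = 29377.6/25.133 = 1168.9 MPa
τ_max = K·τ₀ = 1.2336 × 1168.9 = 1442 MPa

1440 MPa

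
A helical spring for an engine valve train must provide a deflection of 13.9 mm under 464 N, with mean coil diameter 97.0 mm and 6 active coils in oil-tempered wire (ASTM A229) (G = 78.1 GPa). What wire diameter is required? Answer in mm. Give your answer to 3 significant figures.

11.7 mm

Required rate k = F/δ = 464/13.9 = 33.381 N/mm
d = (8D³N_a·k / G)^(1/4) = (8·97.0³·6·33.381 / (78.1×10³))^0.25
  = (18724)^0.25 = 11.6977 mm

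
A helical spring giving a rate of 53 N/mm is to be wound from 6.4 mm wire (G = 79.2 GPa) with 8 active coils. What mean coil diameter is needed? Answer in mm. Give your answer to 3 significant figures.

D = (Gd⁴/(8N_a·k))^(1/3) = (79.2×10³·6.4⁴/(8·8·53))^(1/3)
  = (39173.2)^(1/3) = 33.9622 mm

34.0 mm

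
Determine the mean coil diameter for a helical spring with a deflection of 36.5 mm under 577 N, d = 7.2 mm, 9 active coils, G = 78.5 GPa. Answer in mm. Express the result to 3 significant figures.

57.0 mm

Required rate k = F/δ = 577/36.5 = 15.808 N/mm
D = (Gd⁴/(8N_a·k))^(1/3) = (78.5×10³·7.2⁴/(8·9·15.808))^(1/3)
  = (185346)^(1/3) = 57.0157 mm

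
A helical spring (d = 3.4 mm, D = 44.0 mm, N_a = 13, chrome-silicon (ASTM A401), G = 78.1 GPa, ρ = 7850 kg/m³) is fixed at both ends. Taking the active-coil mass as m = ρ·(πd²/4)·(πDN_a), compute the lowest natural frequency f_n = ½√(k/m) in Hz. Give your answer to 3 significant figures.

k = Gd⁴/(8D³N_a) = (78.1×10³)(3.4⁴)/(8·44.0³·13) = 1.1781 N/mm = 1178.1 N/m
Wire length L = πDN_a = π·44.0·13 = 1797 mm
m = ρ·(πd²/4)·L = 7850 × 9.0792×10⁻⁶ m² × 1.797 m = 0.12807 kg
f_n = ½√(k/m) = 0.5·√(1178.1/0.12807) = 0.5·√(9198.4) = 47.954 Hz

48.0 Hz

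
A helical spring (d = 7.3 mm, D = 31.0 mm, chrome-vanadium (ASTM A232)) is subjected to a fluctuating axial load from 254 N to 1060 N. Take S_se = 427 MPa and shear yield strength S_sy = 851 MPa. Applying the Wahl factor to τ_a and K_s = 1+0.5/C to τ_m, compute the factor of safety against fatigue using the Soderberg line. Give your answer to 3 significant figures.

2.28

C = D/d = 31.0/7.3 = 4.2466; K_W = (4C−1)/(4C−4)+0.615/C = 1.3758; K_s = 1+0.5/C = 1.1177
F_a = (F_max−F_min)/2 = 403 N; F_m = (F_max+F_min)/2 = 657 N
τ_a = K_W·8F_aD/(πd³) = 1.3758 × 81.778 = 112.51 MPa
τ_m = K_s·8F_mD/(πd³) = 1.1177 × 133.32 = 149.02 MPa
Soderberg: 1/n_f = τ_a/S_se + τ_m/S_sy = 112.51/427 + 149.02/851 = 0.26350 + 0.17511 = 0.43861
n_f = 1/0.43861 = 2.28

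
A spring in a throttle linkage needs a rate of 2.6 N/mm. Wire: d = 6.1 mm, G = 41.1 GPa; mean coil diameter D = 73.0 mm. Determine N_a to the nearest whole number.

N_a = Gd⁴/(8D³k) = (41.1×10³ × 6.1⁴)/(8 × 73.0³ × 2.6)
    = 5.69064e+07 / 8.09155e+06 = 7.033 → 7 coils

7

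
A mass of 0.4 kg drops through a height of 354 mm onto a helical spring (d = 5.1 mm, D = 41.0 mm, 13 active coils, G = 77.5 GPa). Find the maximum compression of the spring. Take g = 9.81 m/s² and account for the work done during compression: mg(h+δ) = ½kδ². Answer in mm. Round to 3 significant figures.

20.0 mm

k = Gd⁴/(8D³N_a) = (77.5×10³)(5.1⁴)/(8·41.0³·13) = 7.3147 N/mm
W = mg = 0.4 × 9.81 = 3.924 N
½kδ² − Wδ − Wh = 0 → δ = (W + √(W² + 2kWh))/k
δ = (3.924 + √(15.398 + 20321.7))/7.3147 = (3.924 + 142.61)/7.3147 = 20.033 mm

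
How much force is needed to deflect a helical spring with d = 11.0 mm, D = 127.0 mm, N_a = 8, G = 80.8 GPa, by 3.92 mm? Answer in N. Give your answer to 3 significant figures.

35.4 N

k = Gd⁴/(8D³N_a) = (80.8×10³)(11.0⁴)/(8·127.0³·8) = 9.0238 N/mm
F = k·δ = 9.0238 × 3.92 = 35.373 N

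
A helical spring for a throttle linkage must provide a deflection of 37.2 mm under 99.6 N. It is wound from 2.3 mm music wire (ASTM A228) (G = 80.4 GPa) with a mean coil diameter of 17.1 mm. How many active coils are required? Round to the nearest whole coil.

21

Required rate k = F/δ = 99.6/37.2 = 2.6774 N/mm
N_a = Gd⁴/(8D³k) = (80.4×10³ × 2.3⁴)/(8 × 17.1³ × 2.6774)
    = 2.24992e+06 / 107101 = 21.01 → 21 coils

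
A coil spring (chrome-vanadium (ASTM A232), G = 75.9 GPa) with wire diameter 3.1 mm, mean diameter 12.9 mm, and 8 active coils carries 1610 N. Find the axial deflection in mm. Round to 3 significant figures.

k = Gd⁴/(8D³N_a) = (75.9×10³)(3.1⁴)/(8·12.9³·8) = 51.02 N/mm
δ = F/k = 1610 / 51.02 = 31.556 mm

31.6 mm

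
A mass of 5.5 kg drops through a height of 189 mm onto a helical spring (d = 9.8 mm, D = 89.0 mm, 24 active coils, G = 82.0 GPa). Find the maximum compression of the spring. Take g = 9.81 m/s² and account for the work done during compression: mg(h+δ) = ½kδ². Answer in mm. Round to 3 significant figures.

k = Gd⁴/(8D³N_a) = (82.0×10³)(9.8⁴)/(8·89.0³·24) = 5.5879 N/mm
W = mg = 5.5 × 9.81 = 53.955 N
½kδ² − Wδ − Wh = 0 → δ = (W + √(W² + 2kWh))/k
δ = (53.955 + √(2911.1 + 113965))/5.5879 = (53.955 + 341.87)/5.5879 = 70.837 mm

70.8 mm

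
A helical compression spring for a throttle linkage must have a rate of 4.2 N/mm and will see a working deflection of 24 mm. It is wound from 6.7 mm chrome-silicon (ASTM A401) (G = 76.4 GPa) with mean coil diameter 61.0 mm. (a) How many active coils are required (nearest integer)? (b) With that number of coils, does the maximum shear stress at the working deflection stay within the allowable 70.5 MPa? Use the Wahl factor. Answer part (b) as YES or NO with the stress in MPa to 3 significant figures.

N_a = Gd⁴/(8D³k) = (76.4×10³)(6.7⁴)/(8·61.0³·4.2) = 20.19 → N_a = 20
Actual rate k = Gd⁴/(8D³·20) = 4.2392 N/mm
Working load F = kδ = 4.2392·24 = 101.74 N
C = 61.0/6.7 = 9.1045; K_W = (4C−1)/(4C−4)+0.615/C = 1.1601
τ_max = K_W·8FD/(πd³) = 1.1601·52.546 = 60.958 MPa
τ_max ≤ 70.5 MPa → acceptable

(a) 20 coils; (b) YES, τ_max = 61.0 MPa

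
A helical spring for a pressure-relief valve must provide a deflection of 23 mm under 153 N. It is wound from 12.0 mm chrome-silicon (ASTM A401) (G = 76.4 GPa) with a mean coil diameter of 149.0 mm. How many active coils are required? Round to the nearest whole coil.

Required rate k = F/δ = 153/23 = 6.6522 N/mm
N_a = Gd⁴/(8D³k) = (76.4×10³ × 12.0⁴)/(8 × 149.0³ × 6.6522)
    = 1.58423e+09 / 1.7604e+08 = 8.999 → 9 coils

9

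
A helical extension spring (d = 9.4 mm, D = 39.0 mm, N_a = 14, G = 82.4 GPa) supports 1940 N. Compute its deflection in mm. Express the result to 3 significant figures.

20.0 mm

k = Gd⁴/(8D³N_a) = (82.4×10³)(9.4⁴)/(8·39.0³·14) = 96.834 N/mm
δ = F/k = 1940 / 96.834 = 20.034 mm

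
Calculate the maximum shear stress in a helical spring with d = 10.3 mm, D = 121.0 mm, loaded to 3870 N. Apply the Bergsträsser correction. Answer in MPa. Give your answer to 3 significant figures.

Spring index C = D/d = 121.0/10.3 = 11.7476
K_B = (4C+2)/(4C−3) = 48.990/43.990 = 1.1137
τ₀ = 8FD/(πd³) = 8·3870·121.0/(π·10.3³) = 3.74616e+06/3432.9 = 1091.3 MPa
τ_max = K·τ₀ = 1.1137 × 1091.3 = 1215.3 MPa

1220 MPa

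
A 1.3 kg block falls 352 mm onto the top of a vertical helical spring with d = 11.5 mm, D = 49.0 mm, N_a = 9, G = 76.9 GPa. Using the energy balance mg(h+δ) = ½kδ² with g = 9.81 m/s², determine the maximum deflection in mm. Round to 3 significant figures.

k = Gd⁴/(8D³N_a) = (76.9×10³)(11.5⁴)/(8·49.0³·9) = 158.78 N/mm
W = mg = 1.3 × 9.81 = 12.753 N
½kδ² − Wδ − Wh = 0 → δ = (W + √(W² + 2kWh))/k
δ = (12.753 + √(162.64 + 1.42555e+06))/158.78 = (12.753 + 1194)/158.78 = 7.6003 mm

7.60 mm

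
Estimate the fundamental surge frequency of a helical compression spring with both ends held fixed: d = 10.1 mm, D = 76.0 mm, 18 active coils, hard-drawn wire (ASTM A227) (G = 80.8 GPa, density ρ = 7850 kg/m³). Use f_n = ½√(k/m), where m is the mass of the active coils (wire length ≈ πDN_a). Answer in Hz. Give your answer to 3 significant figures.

35.1 Hz

k = Gd⁴/(8D³N_a) = (80.8×10³)(10.1⁴)/(8·76.0³·18) = 13.301 N/mm = 13301 N/m
Wire length L = πDN_a = π·76.0·18 = 4297.7 mm
m = ρ·(πd²/4)·L = 7850 × 80.118×10⁻⁶ m² × 4.2977 m = 2.703 kg
f_n = ½√(k/m) = 0.5·√(13301/2.703) = 0.5·√(4921) = 35.075 Hz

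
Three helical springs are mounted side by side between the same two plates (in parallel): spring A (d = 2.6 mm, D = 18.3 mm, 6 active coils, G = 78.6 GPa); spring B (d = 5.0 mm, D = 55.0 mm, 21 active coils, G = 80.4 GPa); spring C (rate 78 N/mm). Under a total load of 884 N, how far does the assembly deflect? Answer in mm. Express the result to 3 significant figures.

9.61 mm

k_A = Gd⁴/(8D³N_a) = (78.6×10³)(2.6⁴)/(8·18.3³·6) = 12.21 N/mm
k_B = Gd⁴/(8D³N_a) = (80.4×10³)(5.0⁴)/(8·55.0³·21) = 1.7978 N/mm
Parallel: k_eq = 12.21 + 1.7978 + 78 = 92.008 N/mm
δ = F/k_eq = 884/92.008 = 9.6079 mm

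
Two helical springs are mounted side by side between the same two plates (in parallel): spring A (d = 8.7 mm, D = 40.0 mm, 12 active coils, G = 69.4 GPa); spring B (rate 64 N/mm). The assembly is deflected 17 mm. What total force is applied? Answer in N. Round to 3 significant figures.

2190 N

k_A = Gd⁴/(8D³N_a) = (69.4×10³)(8.7⁴)/(8·40.0³·12) = 64.712 N/mm
Parallel: k_eq = 64.712 + 64 = 128.71 N/mm
F = k_eq·δ = 128.71·17 = 2188.1 N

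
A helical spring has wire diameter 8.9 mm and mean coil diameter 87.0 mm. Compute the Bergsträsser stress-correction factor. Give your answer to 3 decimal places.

C = D/d = 87.0/8.9 = 9.7753
K_B = (4C+2)/(4C−3) = 41.101/36.101 = 1.1385

1.138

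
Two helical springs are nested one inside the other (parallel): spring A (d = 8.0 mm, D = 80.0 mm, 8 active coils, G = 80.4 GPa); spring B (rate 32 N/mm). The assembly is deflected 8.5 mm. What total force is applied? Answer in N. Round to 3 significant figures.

357 N

k_A = Gd⁴/(8D³N_a) = (80.4×10³)(8.0⁴)/(8·80.0³·8) = 10.05 N/mm
Parallel: k_eq = 10.05 + 32 = 42.05 N/mm
F = k_eq·δ = 42.05·8.5 = 357.42 N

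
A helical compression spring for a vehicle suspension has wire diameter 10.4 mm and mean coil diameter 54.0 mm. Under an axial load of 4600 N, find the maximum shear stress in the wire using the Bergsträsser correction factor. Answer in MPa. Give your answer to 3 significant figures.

721 MPa

Spring index C = D/d = 54.0/10.4 = 5.1923
K_B = (4C+2)/(4C−3) = 22.769/17.769 = 1.2814
τ₀ = 8FD/(πd³) = 8·4600·54.0/(π·10.4³) = 1.9872e+06/3533.9 = 562.33 MPa
τ_max = K·τ₀ = 1.2814 × 562.33 = 720.56 MPa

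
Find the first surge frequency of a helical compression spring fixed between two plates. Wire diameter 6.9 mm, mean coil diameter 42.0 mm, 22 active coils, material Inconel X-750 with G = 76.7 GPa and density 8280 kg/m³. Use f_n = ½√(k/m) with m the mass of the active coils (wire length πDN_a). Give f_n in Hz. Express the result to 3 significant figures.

60.9 Hz

k = Gd⁴/(8D³N_a) = (76.7×10³)(6.9⁴)/(8·42.0³·22) = 13.333 N/mm = 13333 N/m
Wire length L = πDN_a = π·42.0·22 = 2902.8 mm
m = ρ·(πd²/4)·L = 8280 × 37.393×10⁻⁶ m² × 2.9028 m = 0.89875 kg
f_n = ½√(k/m) = 0.5·√(13333/0.89875) = 0.5·√(14835) = 60.9 Hz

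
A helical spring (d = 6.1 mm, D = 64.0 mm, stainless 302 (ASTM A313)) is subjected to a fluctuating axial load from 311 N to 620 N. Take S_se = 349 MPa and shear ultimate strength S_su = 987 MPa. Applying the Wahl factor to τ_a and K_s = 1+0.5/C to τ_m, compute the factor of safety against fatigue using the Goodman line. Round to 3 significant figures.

C = D/d = 64.0/6.1 = 10.4918; K_W = (4C−1)/(4C−4)+0.615/C = 1.1376; K_s = 1+0.5/C = 1.0477
F_a = (F_max−F_min)/2 = 154.5 N; F_m = (F_max+F_min)/2 = 465.5 N
τ_a = K_W·8F_aD/(πd³) = 1.1376 × 110.93 = 126.2 MPa
τ_m = K_s·8F_mD/(πd³) = 1.0477 × 334.23 = 350.16 MPa
Goodman: 1/n_f = τ_a/S_se + τ_m/S_su = 126.2/349 + 350.16/987 = 0.36161 + 0.35477 = 0.71638
n_f = 1/0.71638 = 1.396

1.40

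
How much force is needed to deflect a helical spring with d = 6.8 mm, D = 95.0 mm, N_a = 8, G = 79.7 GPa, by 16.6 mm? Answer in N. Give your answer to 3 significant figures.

51.6 N

k = Gd⁴/(8D³N_a) = (79.7×10³)(6.8⁴)/(8·95.0³·8) = 3.1056 N/mm
F = k·δ = 3.1056 × 16.6 = 51.553 N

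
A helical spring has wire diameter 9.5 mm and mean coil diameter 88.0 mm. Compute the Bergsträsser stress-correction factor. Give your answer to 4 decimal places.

1.1468

C = D/d = 88.0/9.5 = 9.2632
K_B = (4C+2)/(4C−3) = 39.053/34.053 = 1.1468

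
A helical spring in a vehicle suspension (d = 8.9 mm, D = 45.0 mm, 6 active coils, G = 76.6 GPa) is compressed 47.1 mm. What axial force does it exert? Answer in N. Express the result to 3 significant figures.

5180 N

k = Gd⁴/(8D³N_a) = (76.6×10³)(8.9⁴)/(8·45.0³·6) = 109.88 N/mm
F = k·δ = 109.88 × 47.1 = 5175.2 N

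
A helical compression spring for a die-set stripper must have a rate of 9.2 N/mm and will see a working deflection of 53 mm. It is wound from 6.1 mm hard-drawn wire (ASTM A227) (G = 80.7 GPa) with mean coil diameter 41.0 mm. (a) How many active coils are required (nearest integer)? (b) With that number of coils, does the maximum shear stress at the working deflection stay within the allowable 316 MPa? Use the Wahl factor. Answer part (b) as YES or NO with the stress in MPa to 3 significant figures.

(a) 22 coils; (b) YES, τ_max = 275 MPa

N_a = Gd⁴/(8D³k) = (80.7×10³)(6.1⁴)/(8·41.0³·9.2) = 22.03 → N_a = 22
Actual rate k = Gd⁴/(8D³·22) = 9.2115 N/mm
Working load F = kδ = 9.2115·53 = 488.21 N
C = 41.0/6.1 = 6.7213; K_W = (4C−1)/(4C−4)+0.615/C = 1.2226
τ_max = K_W·8FD/(πd³) = 1.2226·224.56 = 274.55 MPa
τ_max ≤ 316 MPa → acceptable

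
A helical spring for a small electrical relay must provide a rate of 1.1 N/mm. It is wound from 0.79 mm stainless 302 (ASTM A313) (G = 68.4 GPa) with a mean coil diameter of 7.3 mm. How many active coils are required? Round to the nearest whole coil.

N_a = Gd⁴/(8D³k) = (68.4×10³ × 0.79⁴)/(8 × 7.3³ × 1.1)
    = 26641.9 / 3423.35 = 7.782 → 8 coils

8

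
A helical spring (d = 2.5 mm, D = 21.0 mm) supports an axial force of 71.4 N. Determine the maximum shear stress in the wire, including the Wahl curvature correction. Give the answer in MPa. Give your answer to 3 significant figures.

Spring index C = D/d = 21.0/2.5 = 8.4000
K_W = (4C−1)/(4C−4) + 0.615/C = 32.600/29.600 + 0.0732 = 1.1746
τ₀ = 8FD/(πd³) = 8·71.4·21.0/(π·2.5³) = 11995.2/49.087 = 244.36 MPa
τ_max = K·τ₀ = 1.1746 × 244.36 = 287.02 MPa

287 MPa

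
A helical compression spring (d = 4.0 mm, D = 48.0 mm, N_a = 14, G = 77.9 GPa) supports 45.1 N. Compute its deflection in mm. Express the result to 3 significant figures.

28.0 mm

k = Gd⁴/(8D³N_a) = (77.9×10³)(4.0⁴)/(8·48.0³·14) = 1.61 N/mm
δ = F/k = 45.1 / 1.61 = 28.012 mm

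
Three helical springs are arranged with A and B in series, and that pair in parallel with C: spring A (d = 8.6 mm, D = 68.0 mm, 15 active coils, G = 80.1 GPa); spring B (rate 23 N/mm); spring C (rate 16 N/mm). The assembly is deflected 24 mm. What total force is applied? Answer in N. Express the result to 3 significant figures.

k_A = Gd⁴/(8D³N_a) = (80.1×10³)(8.6⁴)/(8·68.0³·15) = 11.612 N/mm
Springs A,B series: k_AB = 1/(1/11.612+1/23) = 7.7164 N/mm; parallel with C: k_eq = 7.7164+16 = 23.716 N/mm
F = k_eq·δ = 23.716·24 = 569.19 N

569 N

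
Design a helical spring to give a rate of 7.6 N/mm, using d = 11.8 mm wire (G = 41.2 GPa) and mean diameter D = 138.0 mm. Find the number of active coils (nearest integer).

5

N_a = Gd⁴/(8D³k) = (41.2×10³ × 11.8⁴)/(8 × 138.0³ × 7.6)
    = 7.98776e+08 / 1.59787e+08 = 4.999 → 5 coils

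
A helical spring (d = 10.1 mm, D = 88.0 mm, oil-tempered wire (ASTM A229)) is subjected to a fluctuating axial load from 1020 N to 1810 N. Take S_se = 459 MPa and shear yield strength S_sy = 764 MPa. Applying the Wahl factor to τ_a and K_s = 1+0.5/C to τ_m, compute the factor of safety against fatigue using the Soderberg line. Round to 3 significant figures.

1.55

C = D/d = 88.0/10.1 = 8.7129; K_W = (4C−1)/(4C−4)+0.615/C = 1.1678; K_s = 1+0.5/C = 1.0574
F_a = (F_max−F_min)/2 = 395 N; F_m = (F_max+F_min)/2 = 1415 N
τ_a = K_W·8F_aD/(πd³) = 1.1678 × 85.912 = 100.33 MPa
τ_m = K_s·8F_mD/(πd³) = 1.0574 × 307.76 = 325.42 MPa
Soderberg: 1/n_f = τ_a/S_se + τ_m/S_sy = 100.33/459 + 325.42/764 = 0.21859 + 0.42595 = 0.64453
n_f = 1/0.64453 = 1.552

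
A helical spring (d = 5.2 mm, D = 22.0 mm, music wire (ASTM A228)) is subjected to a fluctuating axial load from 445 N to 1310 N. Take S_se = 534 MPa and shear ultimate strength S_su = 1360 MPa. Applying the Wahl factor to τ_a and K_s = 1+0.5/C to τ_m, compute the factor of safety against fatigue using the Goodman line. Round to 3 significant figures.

C = D/d = 22.0/5.2 = 4.2308; K_W = (4C−1)/(4C−4)+0.615/C = 1.3775; K_s = 1+0.5/C = 1.1182
F_a = (F_max−F_min)/2 = 432.5 N; F_m = (F_max+F_min)/2 = 877.5 N
τ_a = K_W·8F_aD/(πd³) = 1.3775 × 172.32 = 237.37 MPa
τ_m = K_s·8F_mD/(πd³) = 1.1182 × 349.62 = 390.94 MPa
Goodman: 1/n_f = τ_a/S_se + τ_m/S_su = 237.37/534 + 390.94/1360 = 0.44452 + 0.28746 = 0.73198
n_f = 1/0.73198 = 1.366

1.37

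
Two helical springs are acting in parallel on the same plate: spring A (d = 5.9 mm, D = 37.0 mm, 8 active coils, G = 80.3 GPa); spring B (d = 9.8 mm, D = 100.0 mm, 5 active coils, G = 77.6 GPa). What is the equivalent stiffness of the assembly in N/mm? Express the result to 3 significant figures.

47.9 N/mm

k_A = Gd⁴/(8D³N_a) = (80.3×10³)(5.9⁴)/(8·37.0³·8) = 30.015 N/mm
k_B = Gd⁴/(8D³N_a) = (77.6×10³)(9.8⁴)/(8·100.0³·5) = 17.894 N/mm
Parallel: k_eq = 30.015 + 17.894 = 47.909 N/mm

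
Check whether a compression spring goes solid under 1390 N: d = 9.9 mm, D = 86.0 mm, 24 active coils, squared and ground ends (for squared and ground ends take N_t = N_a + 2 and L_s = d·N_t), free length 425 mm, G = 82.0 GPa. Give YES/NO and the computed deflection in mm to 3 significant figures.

k = Gd⁴/(8D³N_a) = (82.0×10³)(9.9⁴)/(8·86.0³·24) = 6.45 N/mm
N_t = 26; L_s = 9.9·26 = 257.4 mm; δ_solid = L₀ − L_s = 425 − 257.4 = 167.6 mm
δ = F/k = 1390/6.45 = 215.5 mm
δ ≥ δ_solid → spring goes solid

YES, δ = 216 mm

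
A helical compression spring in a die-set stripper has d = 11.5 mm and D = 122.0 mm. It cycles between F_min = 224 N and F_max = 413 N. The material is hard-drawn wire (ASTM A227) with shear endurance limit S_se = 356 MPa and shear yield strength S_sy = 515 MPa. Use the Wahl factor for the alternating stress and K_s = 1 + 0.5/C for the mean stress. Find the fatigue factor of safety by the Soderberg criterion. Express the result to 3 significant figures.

5.16

C = D/d = 122.0/11.5 = 10.6087; K_W = (4C−1)/(4C−4)+0.615/C = 1.1360; K_s = 1+0.5/C = 1.0471
F_a = (F_max−F_min)/2 = 94.5 N; F_m = (F_max+F_min)/2 = 318.5 N
τ_a = K_W·8F_aD/(πd³) = 1.1360 × 19.304 = 21.929 MPa
τ_m = K_s·8F_mD/(πd³) = 1.0471 × 65.06 = 68.127 MPa
Soderberg: 1/n_f = τ_a/S_se + τ_m/S_sy = 21.929/356 + 68.127/515 = 0.06160 + 0.13228 = 0.19388
n_f = 1/0.19388 = 5.158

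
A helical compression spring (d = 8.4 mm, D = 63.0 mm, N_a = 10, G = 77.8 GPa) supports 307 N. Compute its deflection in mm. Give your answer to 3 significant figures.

15.9 mm

k = Gd⁴/(8D³N_a) = (77.8×10³)(8.4⁴)/(8·63.0³·10) = 19.364 N/mm
δ = F/k = 307 / 19.364 = 15.855 mm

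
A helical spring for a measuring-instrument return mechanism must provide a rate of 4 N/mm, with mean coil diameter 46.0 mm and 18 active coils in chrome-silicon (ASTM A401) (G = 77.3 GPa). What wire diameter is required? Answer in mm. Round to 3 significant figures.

d = (8D³N_a·k / G)^(1/4) = (8·46.0³·18·4 / (77.3×10³))^0.25
  = (725.3)^0.25 = 5.1895 mm

5.19 mm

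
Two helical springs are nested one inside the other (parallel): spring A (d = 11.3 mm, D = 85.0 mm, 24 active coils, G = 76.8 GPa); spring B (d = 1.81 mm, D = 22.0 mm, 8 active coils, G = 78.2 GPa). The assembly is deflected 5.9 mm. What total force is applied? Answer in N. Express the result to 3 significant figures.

k_A = Gd⁴/(8D³N_a) = (76.8×10³)(11.3⁴)/(8·85.0³·24) = 10.62 N/mm
k_B = Gd⁴/(8D³N_a) = (78.2×10³)(1.81⁴)/(8·22.0³·8) = 1.2316 N/mm
Parallel: k_eq = 10.62 + 1.2316 = 11.851 N/mm
F = k_eq·δ = 11.851·5.9 = 69.923 N

69.9 N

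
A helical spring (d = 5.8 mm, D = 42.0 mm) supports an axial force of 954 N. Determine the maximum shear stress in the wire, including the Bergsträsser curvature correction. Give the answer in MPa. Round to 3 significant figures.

624 MPa

Spring index C = D/d = 42.0/5.8 = 7.2414
K_B = (4C+2)/(4C−3) = 30.966/25.966 = 1.1926
τ₀ = 8FD/(πd³) = 8·954·42.0/(π·5.8³) = 320544/612.96 = 522.94 MPa
τ_max = K·τ₀ = 1.1926 × 522.94 = 623.64 MPa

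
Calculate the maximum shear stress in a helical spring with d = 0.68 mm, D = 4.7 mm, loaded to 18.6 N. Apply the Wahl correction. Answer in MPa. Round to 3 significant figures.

861 MPa

Spring index C = D/d = 4.7/0.68 = 6.9118
K_W = (4C−1)/(4C−4) + 0.615/C = 26.647/23.647 + 0.0890 = 1.2158
τ₀ = 8FD/(πd³) = 8·18.6·4.7/(π·0.68³) = 699.36/0.98782 = 707.99 MPa
τ_max = K·τ₀ = 1.2158 × 707.99 = 860.8 MPa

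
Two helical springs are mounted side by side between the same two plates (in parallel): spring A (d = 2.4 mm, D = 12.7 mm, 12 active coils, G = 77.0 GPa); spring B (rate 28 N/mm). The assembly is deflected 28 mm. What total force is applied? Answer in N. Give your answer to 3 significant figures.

k_A = Gd⁴/(8D³N_a) = (77.0×10³)(2.4⁴)/(8·12.7³·12) = 12.991 N/mm
Parallel: k_eq = 12.991 + 28 = 40.991 N/mm
F = k_eq·δ = 40.991·28 = 1147.8 N

1150 N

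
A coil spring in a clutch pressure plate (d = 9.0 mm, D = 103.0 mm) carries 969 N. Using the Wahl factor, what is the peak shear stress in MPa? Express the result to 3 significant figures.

392 MPa

Spring index C = D/d = 103.0/9.0 = 11.4444
K_W = (4C−1)/(4C−4) + 0.615/C = 44.778/41.778 + 0.0537 = 1.1255
τ₀ = 8FD/(πd³) = 8·969·103.0/(π·9.0³) = 798456/2290.2 = 348.64 MPa
τ_max = K·τ₀ = 1.1255 × 348.64 = 392.41 MPa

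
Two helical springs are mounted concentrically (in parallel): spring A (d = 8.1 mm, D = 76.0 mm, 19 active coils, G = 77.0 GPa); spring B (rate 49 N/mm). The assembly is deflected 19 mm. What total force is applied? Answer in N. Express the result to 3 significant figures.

k_A = Gd⁴/(8D³N_a) = (77.0×10³)(8.1⁴)/(8·76.0³·19) = 4.9676 N/mm
Parallel: k_eq = 4.9676 + 49 = 53.968 N/mm
F = k_eq·δ = 53.968·19 = 1025.4 N

1030 N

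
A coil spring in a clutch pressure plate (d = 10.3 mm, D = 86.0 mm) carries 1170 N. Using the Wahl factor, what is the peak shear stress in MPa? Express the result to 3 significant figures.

Spring index C = D/d = 86.0/10.3 = 8.3495
K_W = (4C−1)/(4C−4) + 0.615/C = 32.398/29.398 + 0.0737 = 1.1757
τ₀ = 8FD/(πd³) = 8·1170·86.0/(π·10.3³) = 804960/3432.9 = 234.48 MPa
τ_max = K·τ₀ = 1.1757 × 234.48 = 275.68 MPa

276 MPa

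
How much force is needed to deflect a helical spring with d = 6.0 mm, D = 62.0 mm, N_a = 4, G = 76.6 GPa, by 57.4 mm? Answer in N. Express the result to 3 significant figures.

k = Gd⁴/(8D³N_a) = (76.6×10³)(6.0⁴)/(8·62.0³·4) = 13.017 N/mm
F = k·δ = 13.017 × 57.4 = 747.17 N

747 N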